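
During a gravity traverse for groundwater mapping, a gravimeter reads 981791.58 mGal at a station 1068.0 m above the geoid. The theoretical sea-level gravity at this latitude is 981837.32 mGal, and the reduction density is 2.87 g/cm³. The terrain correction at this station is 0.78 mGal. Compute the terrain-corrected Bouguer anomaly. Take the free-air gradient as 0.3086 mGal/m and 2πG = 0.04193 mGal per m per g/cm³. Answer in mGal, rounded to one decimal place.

156.1

Free-air correction = 0.3086 × 1068.0 = 329.58 mGal
Free-air anomaly = 981791.58 − 981837.32 + (329.58) = 283.84 mGal
Bouguer slab correction = 0.04193 × 2.87 × 1068.0 = 128.52 mGal
Simple Bouguer anomaly = 283.84 − (128.52) = 155.32 mGal
Complete Bouguer anomaly = 155.32 + 0.78 = 156.10 mGal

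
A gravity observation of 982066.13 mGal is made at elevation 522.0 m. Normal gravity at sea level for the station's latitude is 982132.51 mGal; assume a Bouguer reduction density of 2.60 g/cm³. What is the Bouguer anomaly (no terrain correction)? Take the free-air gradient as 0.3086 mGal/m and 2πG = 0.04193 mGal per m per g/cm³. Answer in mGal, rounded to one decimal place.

37.8

Free-air correction = 0.3086 × 522.0 = 161.09 mGal
Free-air anomaly = 982066.13 − 982132.51 + (161.09) = 94.71 mGal
Bouguer slab correction = 0.04193 × 2.60 × 522.0 = 56.91 mGal
Simple Bouguer anomaly = 94.71 − (56.91) = 37.80 mGal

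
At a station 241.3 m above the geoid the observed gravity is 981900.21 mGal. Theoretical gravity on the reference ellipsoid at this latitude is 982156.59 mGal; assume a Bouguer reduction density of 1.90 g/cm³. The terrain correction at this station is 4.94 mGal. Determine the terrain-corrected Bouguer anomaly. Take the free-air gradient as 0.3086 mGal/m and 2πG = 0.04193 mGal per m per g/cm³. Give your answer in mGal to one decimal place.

-196.2

Free-air correction = 0.3086 × 241.3 = 74.47 mGal
Free-air anomaly = 981900.21 − 982156.59 + (74.47) = -181.91 mGal
Bouguer slab correction = 0.04193 × 1.90 × 241.3 = 19.22 mGal
Simple Bouguer anomaly = -181.91 − (19.22) = -201.13 mGal
Complete Bouguer anomaly = -201.13 + 4.94 = -196.19 mGal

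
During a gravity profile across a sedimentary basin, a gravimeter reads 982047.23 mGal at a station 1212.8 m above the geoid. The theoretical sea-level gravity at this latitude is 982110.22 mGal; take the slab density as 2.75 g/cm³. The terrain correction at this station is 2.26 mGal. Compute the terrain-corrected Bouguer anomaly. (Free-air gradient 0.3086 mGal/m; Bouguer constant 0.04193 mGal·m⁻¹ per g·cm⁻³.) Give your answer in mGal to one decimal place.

Free-air correction = 0.3086 × 1212.8 = 374.27 mGal
Free-air anomaly = 982047.23 − 982110.22 + (374.27) = 311.28 mGal
Bouguer slab correction = 0.04193 × 2.75 × 1212.8 = 139.84 mGal
Simple Bouguer anomaly = 311.28 − (139.84) = 171.44 mGal
Complete Bouguer anomaly = 171.44 + 2.26 = 173.70 mGal

173.7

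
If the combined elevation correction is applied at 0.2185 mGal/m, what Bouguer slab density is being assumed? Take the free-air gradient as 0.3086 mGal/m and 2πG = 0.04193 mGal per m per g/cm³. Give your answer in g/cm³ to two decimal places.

2.15

0.2185 = 0.3086 − 0.04193 × ρ
ρ = (0.3086 − 0.2185) / 0.04193 = 2.15 g/cm³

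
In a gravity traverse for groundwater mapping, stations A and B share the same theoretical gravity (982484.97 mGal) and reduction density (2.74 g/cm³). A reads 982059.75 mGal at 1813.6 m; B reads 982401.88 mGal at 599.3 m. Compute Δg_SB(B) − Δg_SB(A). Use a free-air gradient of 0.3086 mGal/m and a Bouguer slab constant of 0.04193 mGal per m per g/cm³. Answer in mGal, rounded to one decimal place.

106.9

Δg_SB(A) = 982059.75 − 982484.97 + 0.3086×1813.6 − 0.04193×2.74×1813.6 = -73.90 mGal
Δg_SB(B) = 982401.88 − 982484.97 + 0.3086×599.3 − 0.04193×2.74×599.3 = 33.00 mGal
Difference = 33.00 − (-73.90) = 106.90 mGal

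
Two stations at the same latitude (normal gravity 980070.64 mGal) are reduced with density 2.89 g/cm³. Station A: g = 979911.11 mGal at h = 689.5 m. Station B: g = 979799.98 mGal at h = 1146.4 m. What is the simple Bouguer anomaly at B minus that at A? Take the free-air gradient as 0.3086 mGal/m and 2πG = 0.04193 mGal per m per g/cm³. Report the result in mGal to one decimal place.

-25.5

Δg_SB(A) = 979911.11 − 980070.64 + 0.3086×689.5 − 0.04193×2.89×689.5 = -30.30 mGal
Δg_SB(B) = 979799.98 − 980070.64 + 0.3086×1146.4 − 0.04193×2.89×1146.4 = -55.80 mGal
Difference = -55.80 − (-30.30) = -25.50 mGal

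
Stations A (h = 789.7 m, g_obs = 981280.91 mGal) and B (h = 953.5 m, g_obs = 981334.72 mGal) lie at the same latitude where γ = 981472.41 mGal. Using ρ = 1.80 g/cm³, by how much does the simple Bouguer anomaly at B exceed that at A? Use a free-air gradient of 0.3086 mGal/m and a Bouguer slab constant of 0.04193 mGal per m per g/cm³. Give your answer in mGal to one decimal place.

Δg_SB(A) = 981280.91 − 981472.41 + 0.3086×789.7 − 0.04193×1.80×789.7 = -7.40 mGal
Δg_SB(B) = 981334.72 − 981472.41 + 0.3086×953.5 − 0.04193×1.80×953.5 = 84.60 mGal
Difference = 84.60 − (-7.40) = 92.00 mGal

92.0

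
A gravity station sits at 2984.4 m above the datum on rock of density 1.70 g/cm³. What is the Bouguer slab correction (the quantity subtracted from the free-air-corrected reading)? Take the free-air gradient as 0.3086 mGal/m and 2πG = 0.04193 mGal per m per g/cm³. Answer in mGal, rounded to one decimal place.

Bouguer slab correction = 0.04193 × 1.70 × 2984.4 = 212.7 mGal

212.7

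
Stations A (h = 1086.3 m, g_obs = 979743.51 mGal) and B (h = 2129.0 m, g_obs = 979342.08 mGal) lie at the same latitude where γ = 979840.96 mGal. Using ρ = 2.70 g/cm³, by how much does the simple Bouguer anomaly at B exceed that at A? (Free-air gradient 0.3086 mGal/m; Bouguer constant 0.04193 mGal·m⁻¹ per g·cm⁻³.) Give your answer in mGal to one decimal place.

-197.7

Δg_SB(A) = 979743.51 − 979840.96 + 0.3086×1086.3 − 0.04193×2.70×1086.3 = 114.80 mGal
Δg_SB(B) = 979342.08 − 979840.96 + 0.3086×2129.0 − 0.04193×2.70×2129.0 = -82.90 mGal
Difference = -82.90 − (114.80) = -197.70 mGal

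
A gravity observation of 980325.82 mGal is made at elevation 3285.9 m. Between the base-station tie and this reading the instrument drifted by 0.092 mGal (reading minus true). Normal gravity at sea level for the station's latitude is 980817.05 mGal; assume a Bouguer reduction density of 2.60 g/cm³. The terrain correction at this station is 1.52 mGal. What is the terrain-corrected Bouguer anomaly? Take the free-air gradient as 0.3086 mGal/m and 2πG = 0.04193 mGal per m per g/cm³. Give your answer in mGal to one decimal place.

Drift-corrected reading = 980325.82 − (0.092) = 980325.728 mGal
Free-air correction = 0.3086 × 3285.9 = 1014.03 mGal
Free-air anomaly = 980325.728 − 980817.05 + (1014.03) = 522.708 mGal
Bouguer slab correction = 0.04193 × 2.60 × 3285.9 = 358.22 mGal
Simple Bouguer anomaly = 522.708 − (358.22) = 164.488 mGal
Complete Bouguer anomaly = 164.488 + 1.52 = 166.008 mGal

166.0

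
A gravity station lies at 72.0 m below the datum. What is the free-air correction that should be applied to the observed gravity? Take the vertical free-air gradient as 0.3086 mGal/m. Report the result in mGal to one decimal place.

-22.2

Free-air correction = 0.3086 × -72.0 = -22.2 mGal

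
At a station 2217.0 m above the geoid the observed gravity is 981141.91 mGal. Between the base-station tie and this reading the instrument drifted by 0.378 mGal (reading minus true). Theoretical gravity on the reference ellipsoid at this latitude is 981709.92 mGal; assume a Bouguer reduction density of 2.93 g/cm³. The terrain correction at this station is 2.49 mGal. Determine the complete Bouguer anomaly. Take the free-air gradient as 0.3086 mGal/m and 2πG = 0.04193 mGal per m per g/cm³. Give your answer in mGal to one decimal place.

Drift-corrected reading = 981141.91 − (0.378) = 981141.532 mGal
Free-air correction = 0.3086 × 2217.0 = 684.17 mGal
Free-air anomaly = 981141.532 − 981709.92 + (684.17) = 115.782 mGal
Bouguer slab correction = 0.04193 × 2.93 × 2217.0 = 272.37 mGal
Simple Bouguer anomaly = 115.782 − (272.37) = -156.588 mGal
Complete Bouguer anomaly = -156.588 + 2.49 = -154.098 mGal

-154.1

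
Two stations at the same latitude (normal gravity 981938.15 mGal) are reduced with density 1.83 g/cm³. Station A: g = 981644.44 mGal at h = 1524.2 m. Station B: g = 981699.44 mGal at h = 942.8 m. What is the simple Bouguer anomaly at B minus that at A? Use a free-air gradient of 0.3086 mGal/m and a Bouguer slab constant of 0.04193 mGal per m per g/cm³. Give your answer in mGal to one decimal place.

Δg_SB(A) = 981644.44 − 981938.15 + 0.3086×1524.2 − 0.04193×1.83×1524.2 = 59.70 mGal
Δg_SB(B) = 981699.44 − 981938.15 + 0.3086×942.8 − 0.04193×1.83×942.8 = -20.10 mGal
Difference = -20.10 − (59.70) = -79.80 mGal

-79.8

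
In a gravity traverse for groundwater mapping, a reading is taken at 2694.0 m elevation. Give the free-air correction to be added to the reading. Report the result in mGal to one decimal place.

831.4

Free-air correction = 0.3086 × 2694.0 = 831.4 mGal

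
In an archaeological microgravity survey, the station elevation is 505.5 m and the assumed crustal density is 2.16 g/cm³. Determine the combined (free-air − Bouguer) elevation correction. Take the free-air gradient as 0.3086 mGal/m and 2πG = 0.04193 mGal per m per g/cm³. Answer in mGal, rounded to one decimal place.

Combined gradient = 0.3086 − 0.04193 × 2.16 = 0.2180312 mGal/m
Combined elevation correction = 0.2180312 × 505.5 = 110.2 mGal

110.2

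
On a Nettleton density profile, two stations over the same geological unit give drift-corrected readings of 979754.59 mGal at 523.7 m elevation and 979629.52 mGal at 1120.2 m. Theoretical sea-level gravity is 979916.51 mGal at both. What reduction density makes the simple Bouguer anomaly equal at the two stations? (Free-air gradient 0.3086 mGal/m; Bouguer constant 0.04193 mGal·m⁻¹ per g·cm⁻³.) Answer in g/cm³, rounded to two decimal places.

2.36

Δg_obs = 979629.52 − 979754.59 = -125.07 mGal over Δh = 1120.2 − 523.7 = 596.5 m
Equal Bouguer anomalies ⇒ Δg_obs + (0.3086 − 0.04193ρ)·Δh = 0
0.3086 − 0.04193ρ = −Δg_obs/Δh = 0.20967
ρ = (0.3086 − 0.20967) / 0.04193 = 2.36 g/cm³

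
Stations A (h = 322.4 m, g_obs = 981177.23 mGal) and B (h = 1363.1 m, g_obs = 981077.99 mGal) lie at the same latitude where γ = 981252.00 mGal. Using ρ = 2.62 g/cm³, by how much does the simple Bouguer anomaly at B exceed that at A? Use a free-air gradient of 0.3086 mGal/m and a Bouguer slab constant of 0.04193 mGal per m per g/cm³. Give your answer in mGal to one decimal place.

Δg_SB(A) = 981177.23 − 981252.00 + 0.3086×322.4 − 0.04193×2.62×322.4 = -10.70 mGal
Δg_SB(B) = 981077.99 − 981252.00 + 0.3086×1363.1 − 0.04193×2.62×1363.1 = 96.90 mGal
Difference = 96.90 − (-10.70) = 107.60 mGal

107.6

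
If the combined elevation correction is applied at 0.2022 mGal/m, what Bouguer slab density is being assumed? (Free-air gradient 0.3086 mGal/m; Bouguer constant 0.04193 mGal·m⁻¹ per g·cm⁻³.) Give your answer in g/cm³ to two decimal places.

2.54

0.2022 = 0.3086 − 0.04193 × ρ
ρ = (0.3086 − 0.2022) / 0.04193 = 2.54 g/cm³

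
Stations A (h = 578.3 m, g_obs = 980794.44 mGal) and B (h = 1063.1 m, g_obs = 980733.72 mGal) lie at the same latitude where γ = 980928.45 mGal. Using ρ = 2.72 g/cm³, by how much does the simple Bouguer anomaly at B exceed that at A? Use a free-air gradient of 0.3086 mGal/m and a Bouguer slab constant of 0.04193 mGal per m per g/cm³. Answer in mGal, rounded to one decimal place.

33.6

Δg_SB(A) = 980794.44 − 980928.45 + 0.3086×578.3 − 0.04193×2.72×578.3 = -21.50 mGal
Δg_SB(B) = 980733.72 − 980928.45 + 0.3086×1063.1 − 0.04193×2.72×1063.1 = 12.10 mGal
Difference = 12.10 − (-21.50) = 33.60 mGal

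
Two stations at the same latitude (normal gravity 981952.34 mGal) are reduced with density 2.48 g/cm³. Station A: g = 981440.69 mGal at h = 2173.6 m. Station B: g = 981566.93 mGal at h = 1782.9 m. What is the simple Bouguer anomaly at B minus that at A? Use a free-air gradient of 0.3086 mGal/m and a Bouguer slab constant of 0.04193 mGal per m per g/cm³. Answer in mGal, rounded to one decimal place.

46.3

Δg_SB(A) = 981440.69 − 981952.34 + 0.3086×2173.6 − 0.04193×2.48×2173.6 = -66.90 mGal
Δg_SB(B) = 981566.93 − 981952.34 + 0.3086×1782.9 − 0.04193×2.48×1782.9 = -20.60 mGal
Difference = -20.60 − (-66.90) = 46.30 mGal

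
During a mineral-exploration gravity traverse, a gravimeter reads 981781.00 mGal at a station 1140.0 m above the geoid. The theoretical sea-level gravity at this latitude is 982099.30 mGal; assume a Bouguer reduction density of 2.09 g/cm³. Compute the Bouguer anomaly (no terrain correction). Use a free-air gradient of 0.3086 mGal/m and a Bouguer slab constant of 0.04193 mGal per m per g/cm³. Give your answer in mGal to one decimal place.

-66.4

Free-air correction = 0.3086 × 1140.0 = 351.80 mGal
Free-air anomaly = 981781.00 − 982099.30 + (351.80) = 33.50 mGal
Bouguer slab correction = 0.04193 × 2.09 × 1140.0 = 99.90 mGal
Simple Bouguer anomaly = 33.50 − (99.90) = -66.40 mGal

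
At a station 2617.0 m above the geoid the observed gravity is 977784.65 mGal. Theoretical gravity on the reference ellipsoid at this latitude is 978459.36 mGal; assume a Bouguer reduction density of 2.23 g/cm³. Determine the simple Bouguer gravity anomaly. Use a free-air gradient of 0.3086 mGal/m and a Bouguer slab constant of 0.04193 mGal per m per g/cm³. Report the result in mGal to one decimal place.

-111.8

Free-air correction = 0.3086 × 2617.0 = 807.61 mGal
Free-air anomaly = 977784.65 − 978459.36 + (807.61) = 132.90 mGal
Bouguer slab correction = 0.04193 × 2.23 × 2617.0 = 244.70 mGal
Simple Bouguer anomaly = 132.90 − (244.70) = -111.80 mGal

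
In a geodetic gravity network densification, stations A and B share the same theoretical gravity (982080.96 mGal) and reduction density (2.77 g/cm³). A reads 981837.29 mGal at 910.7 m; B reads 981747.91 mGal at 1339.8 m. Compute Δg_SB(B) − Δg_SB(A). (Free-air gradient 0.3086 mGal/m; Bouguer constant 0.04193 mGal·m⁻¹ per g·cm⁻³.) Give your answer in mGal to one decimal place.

Δg_SB(A) = 981837.29 − 982080.96 + 0.3086×910.7 − 0.04193×2.77×910.7 = -68.40 mGal
Δg_SB(B) = 981747.91 − 982080.96 + 0.3086×1339.8 − 0.04193×2.77×1339.8 = -75.20 mGal
Difference = -75.20 − (-68.40) = -6.80 mGal

-6.8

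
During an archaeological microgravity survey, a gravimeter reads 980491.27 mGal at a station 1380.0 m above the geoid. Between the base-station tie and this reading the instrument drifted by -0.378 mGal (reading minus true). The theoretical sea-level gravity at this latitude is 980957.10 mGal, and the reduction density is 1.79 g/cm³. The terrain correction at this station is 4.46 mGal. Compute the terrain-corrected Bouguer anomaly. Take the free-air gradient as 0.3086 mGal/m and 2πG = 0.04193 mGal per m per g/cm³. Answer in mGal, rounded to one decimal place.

Drift-corrected reading = 980491.27 − (-0.378) = 980491.648 mGal
Free-air correction = 0.3086 × 1380.0 = 425.87 mGal
Free-air anomaly = 980491.648 − 980957.10 + (425.87) = -39.582 mGal
Bouguer slab correction = 0.04193 × 1.79 × 1380.0 = 103.58 mGal
Simple Bouguer anomaly = -39.582 − (103.58) = -143.162 mGal
Complete Bouguer anomaly = -143.162 + 4.46 = -138.702 mGal

-138.7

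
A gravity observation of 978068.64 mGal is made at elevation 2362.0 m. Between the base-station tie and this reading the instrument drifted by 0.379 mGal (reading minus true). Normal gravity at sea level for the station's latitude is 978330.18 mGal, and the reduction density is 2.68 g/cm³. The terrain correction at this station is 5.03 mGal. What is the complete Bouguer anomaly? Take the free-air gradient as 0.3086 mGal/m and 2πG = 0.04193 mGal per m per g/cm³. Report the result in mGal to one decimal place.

206.6

Drift-corrected reading = 978068.64 − (0.379) = 978068.261 mGal
Free-air correction = 0.3086 × 2362.0 = 728.91 mGal
Free-air anomaly = 978068.261 − 978330.18 + (728.91) = 466.991 mGal
Bouguer slab correction = 0.04193 × 2.68 × 2362.0 = 265.42 mGal
Simple Bouguer anomaly = 466.991 − (265.42) = 201.571 mGal
Complete Bouguer anomaly = 201.571 + 5.03 = 206.601 mGal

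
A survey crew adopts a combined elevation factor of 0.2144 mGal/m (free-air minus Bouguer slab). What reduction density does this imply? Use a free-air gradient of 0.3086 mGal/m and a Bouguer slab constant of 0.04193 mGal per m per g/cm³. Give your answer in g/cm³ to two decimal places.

0.2144 = 0.3086 − 0.04193 × ρ
ρ = (0.3086 − 0.2144) / 0.04193 = 2.25 g/cm³

2.25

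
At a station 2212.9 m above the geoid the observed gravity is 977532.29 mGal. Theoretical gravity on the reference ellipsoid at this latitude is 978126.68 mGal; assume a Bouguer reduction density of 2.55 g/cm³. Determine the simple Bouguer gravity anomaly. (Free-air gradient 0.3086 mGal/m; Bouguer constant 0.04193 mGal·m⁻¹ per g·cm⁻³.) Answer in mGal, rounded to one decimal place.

Free-air correction = 0.3086 × 2212.9 = 682.90 mGal
Free-air anomaly = 977532.29 − 978126.68 + (682.90) = 88.51 mGal
Bouguer slab correction = 0.04193 × 2.55 × 2212.9 = 236.61 mGal
Simple Bouguer anomaly = 88.51 − (236.61) = -148.10 mGal

-148.1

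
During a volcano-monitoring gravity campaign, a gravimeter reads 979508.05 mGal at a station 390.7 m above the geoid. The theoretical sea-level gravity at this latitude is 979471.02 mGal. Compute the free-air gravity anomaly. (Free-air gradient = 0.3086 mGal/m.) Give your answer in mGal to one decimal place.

157.6

Free-air correction = 0.3086 × 390.7 = 120.57 mGal
Free-air anomaly = 979508.05 − 979471.02 + (120.57) = 157.60 mGal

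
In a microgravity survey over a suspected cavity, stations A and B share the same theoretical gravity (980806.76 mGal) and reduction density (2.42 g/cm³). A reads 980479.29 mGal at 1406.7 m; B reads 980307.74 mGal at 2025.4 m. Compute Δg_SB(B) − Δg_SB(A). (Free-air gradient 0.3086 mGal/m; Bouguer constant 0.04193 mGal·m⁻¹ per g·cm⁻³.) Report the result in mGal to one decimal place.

-43.4

Δg_SB(A) = 980479.29 − 980806.76 + 0.3086×1406.7 − 0.04193×2.42×1406.7 = -36.10 mGal
Δg_SB(B) = 980307.74 − 980806.76 + 0.3086×2025.4 − 0.04193×2.42×2025.4 = -79.50 mGal
Difference = -79.50 − (-36.10) = -43.40 mGal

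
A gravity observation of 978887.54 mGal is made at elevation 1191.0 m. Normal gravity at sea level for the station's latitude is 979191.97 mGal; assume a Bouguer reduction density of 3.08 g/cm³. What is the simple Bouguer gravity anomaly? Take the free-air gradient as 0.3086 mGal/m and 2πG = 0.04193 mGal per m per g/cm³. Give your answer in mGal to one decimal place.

Free-air correction = 0.3086 × 1191.0 = 367.54 mGal
Free-air anomaly = 978887.54 − 979191.97 + (367.54) = 63.11 mGal
Bouguer slab correction = 0.04193 × 3.08 × 1191.0 = 153.81 mGal
Simple Bouguer anomaly = 63.11 − (153.81) = -90.70 mGal

-90.7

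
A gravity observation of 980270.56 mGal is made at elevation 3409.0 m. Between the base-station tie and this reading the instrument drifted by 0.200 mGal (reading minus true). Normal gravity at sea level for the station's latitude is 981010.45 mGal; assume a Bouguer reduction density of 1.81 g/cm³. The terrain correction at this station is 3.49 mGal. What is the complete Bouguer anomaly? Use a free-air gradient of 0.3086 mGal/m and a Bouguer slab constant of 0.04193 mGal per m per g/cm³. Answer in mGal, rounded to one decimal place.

56.7

Drift-corrected reading = 980270.56 − (0.200) = 980270.360 mGal
Free-air correction = 0.3086 × 3409.0 = 1052.02 mGal
Free-air anomaly = 980270.360 − 981010.45 + (1052.02) = 311.930 mGal
Bouguer slab correction = 0.04193 × 1.81 × 3409.0 = 258.72 mGal
Simple Bouguer anomaly = 311.930 − (258.72) = 53.210 mGal
Complete Bouguer anomaly = 53.210 + 3.49 = 56.700 mGal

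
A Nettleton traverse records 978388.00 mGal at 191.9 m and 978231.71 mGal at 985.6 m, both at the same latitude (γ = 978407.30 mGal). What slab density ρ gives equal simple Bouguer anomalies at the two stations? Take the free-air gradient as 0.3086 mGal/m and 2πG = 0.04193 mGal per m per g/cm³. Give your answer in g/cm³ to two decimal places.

Δg_obs = 978231.71 − 978388.00 = -156.29 mGal over Δh = 985.6 − 191.9 = 793.7 m
Equal Bouguer anomalies ⇒ Δg_obs + (0.3086 − 0.04193ρ)·Δh = 0
0.3086 − 0.04193ρ = −Δg_obs/Δh = 0.19691
ρ = (0.3086 − 0.19691) / 0.04193 = 2.66 g/cm³

2.66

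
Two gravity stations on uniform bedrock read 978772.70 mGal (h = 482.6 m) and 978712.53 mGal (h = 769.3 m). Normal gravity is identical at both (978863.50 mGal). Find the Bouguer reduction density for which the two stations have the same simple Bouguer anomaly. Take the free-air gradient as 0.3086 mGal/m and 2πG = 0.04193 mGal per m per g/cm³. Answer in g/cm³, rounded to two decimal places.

Δg_obs = 978712.53 − 978772.70 = -60.17 mGal over Δh = 769.3 − 482.6 = 286.7 m
Equal Bouguer anomalies ⇒ Δg_obs + (0.3086 − 0.04193ρ)·Δh = 0
0.3086 − 0.04193ρ = −Δg_obs/Δh = 0.20987
ρ = (0.3086 − 0.20987) / 0.04193 = 2.35 g/cm³

2.35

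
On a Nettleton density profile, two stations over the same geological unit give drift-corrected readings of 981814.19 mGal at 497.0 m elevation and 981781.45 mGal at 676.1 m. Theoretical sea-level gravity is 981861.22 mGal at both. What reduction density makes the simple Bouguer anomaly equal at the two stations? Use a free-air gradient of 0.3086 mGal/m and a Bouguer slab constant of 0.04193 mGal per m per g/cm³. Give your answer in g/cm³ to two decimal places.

3.00

Δg_obs = 981781.45 − 981814.19 = -32.74 mGal over Δh = 676.1 − 497.0 = 179.1 m
Equal Bouguer anomalies ⇒ Δg_obs + (0.3086 − 0.04193ρ)·Δh = 0
0.3086 − 0.04193ρ = −Δg_obs/Δh = 0.18280
ρ = (0.3086 − 0.18280) / 0.04193 = 3.00 g/cm³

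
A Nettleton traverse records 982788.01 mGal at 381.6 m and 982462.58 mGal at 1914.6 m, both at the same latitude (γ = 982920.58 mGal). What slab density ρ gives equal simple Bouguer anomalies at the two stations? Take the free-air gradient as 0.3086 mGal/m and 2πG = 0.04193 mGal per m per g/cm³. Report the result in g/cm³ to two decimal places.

Δg_obs = 982462.58 − 982788.01 = -325.43 mGal over Δh = 1914.6 − 381.6 = 1533.0 m
Equal Bouguer anomalies ⇒ Δg_obs + (0.3086 − 0.04193ρ)·Δh = 0
0.3086 − 0.04193ρ = −Δg_obs/Δh = 0.21228
ρ = (0.3086 − 0.21228) / 0.04193 = 2.30 g/cm³

2.30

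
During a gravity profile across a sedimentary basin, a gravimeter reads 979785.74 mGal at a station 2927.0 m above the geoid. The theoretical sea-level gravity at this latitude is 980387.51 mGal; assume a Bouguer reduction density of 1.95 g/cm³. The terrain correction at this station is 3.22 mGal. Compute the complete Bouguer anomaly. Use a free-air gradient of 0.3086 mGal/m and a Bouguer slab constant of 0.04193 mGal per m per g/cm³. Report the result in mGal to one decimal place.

Free-air correction = 0.3086 × 2927.0 = 903.27 mGal
Free-air anomaly = 979785.74 − 980387.51 + (903.27) = 301.50 mGal
Bouguer slab correction = 0.04193 × 1.95 × 2927.0 = 239.32 mGal
Simple Bouguer anomaly = 301.50 − (239.32) = 62.18 mGal
Complete Bouguer anomaly = 62.18 + 3.22 = 65.40 mGal

65.4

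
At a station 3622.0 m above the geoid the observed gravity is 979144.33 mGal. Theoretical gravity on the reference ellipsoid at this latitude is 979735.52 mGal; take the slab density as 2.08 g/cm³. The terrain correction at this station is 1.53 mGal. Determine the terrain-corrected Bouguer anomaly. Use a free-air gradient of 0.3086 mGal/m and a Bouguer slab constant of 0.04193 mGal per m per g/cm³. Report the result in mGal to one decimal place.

212.2

Free-air correction = 0.3086 × 3622.0 = 1117.75 mGal
Free-air anomaly = 979144.33 − 979735.52 + (1117.75) = 526.56 mGal
Bouguer slab correction = 0.04193 × 2.08 × 3622.0 = 315.89 mGal
Simple Bouguer anomaly = 526.56 − (315.89) = 210.67 mGal
Complete Bouguer anomaly = 210.67 + 1.53 = 212.20 mGal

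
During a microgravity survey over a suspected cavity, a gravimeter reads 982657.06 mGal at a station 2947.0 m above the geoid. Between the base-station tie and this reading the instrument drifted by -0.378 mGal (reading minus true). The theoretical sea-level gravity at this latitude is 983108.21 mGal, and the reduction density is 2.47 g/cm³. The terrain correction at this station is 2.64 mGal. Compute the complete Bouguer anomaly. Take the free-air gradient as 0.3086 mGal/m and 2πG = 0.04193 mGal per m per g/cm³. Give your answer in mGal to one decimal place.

Drift-corrected reading = 982657.06 − (-0.378) = 982657.438 mGal
Free-air correction = 0.3086 × 2947.0 = 909.44 mGal
Free-air anomaly = 982657.438 − 983108.21 + (909.44) = 458.668 mGal
Bouguer slab correction = 0.04193 × 2.47 × 2947.0 = 305.21 mGal
Simple Bouguer anomaly = 458.668 − (305.21) = 153.458 mGal
Complete Bouguer anomaly = 153.458 + 2.64 = 156.098 mGal

156.1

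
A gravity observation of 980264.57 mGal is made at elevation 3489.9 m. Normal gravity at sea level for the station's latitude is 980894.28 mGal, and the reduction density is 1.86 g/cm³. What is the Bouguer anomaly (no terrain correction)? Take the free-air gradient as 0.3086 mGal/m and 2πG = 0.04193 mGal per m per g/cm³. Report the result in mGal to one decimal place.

Free-air correction = 0.3086 × 3489.9 = 1076.98 mGal
Free-air anomaly = 980264.57 − 980894.28 + (1076.98) = 447.27 mGal
Bouguer slab correction = 0.04193 × 1.86 × 3489.9 = 272.18 mGal
Simple Bouguer anomaly = 447.27 − (272.18) = 175.09 mGal

175.1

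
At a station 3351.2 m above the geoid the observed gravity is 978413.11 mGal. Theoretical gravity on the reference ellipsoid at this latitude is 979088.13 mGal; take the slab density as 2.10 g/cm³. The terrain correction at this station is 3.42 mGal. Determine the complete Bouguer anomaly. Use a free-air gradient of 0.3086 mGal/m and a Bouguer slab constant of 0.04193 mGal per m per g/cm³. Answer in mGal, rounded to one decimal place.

67.5

Free-air correction = 0.3086 × 3351.2 = 1034.18 mGal
Free-air anomaly = 978413.11 − 979088.13 + (1034.18) = 359.16 mGal
Bouguer slab correction = 0.04193 × 2.10 × 3351.2 = 295.08 mGal
Simple Bouguer anomaly = 359.16 − (295.08) = 64.08 mGal
Complete Bouguer anomaly = 64.08 + 3.42 = 67.50 mGal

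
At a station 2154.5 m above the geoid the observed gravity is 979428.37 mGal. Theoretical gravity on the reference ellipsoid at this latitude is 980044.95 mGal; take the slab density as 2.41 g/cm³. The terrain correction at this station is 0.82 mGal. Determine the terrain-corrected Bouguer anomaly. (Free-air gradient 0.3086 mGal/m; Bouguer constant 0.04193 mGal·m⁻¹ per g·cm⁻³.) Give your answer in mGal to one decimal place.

-168.6

Free-air correction = 0.3086 × 2154.5 = 664.88 mGal
Free-air anomaly = 979428.37 − 980044.95 + (664.88) = 48.30 mGal
Bouguer slab correction = 0.04193 × 2.41 × 2154.5 = 217.72 mGal
Simple Bouguer anomaly = 48.30 − (217.72) = -169.42 mGal
Complete Bouguer anomaly = -169.42 + 0.82 = -168.60 mGal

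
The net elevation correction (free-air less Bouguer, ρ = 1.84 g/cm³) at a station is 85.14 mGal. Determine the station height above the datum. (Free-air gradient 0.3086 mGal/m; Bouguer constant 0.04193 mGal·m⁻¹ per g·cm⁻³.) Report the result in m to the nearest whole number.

Combined gradient = 0.3086 − 0.04193 × 1.84 = 0.2314488 mGal/m
h = 85.14 / 0.2314488 = 367.86 m

368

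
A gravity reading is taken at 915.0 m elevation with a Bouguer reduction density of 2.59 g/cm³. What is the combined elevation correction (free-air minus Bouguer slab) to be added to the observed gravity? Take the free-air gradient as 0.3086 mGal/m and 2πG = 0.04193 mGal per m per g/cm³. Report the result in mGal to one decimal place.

Combined gradient = 0.3086 − 0.04193 × 2.59 = 0.2000013 mGal/m
Combined elevation correction = 0.2000013 × 915.0 = 183.0 mGal

183.0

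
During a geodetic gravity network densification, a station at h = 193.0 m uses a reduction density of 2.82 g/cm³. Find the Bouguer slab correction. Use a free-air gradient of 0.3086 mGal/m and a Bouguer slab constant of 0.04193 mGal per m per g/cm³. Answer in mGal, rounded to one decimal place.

22.8

Bouguer slab correction = 0.04193 × 2.82 × 193.0 = 22.8 mGal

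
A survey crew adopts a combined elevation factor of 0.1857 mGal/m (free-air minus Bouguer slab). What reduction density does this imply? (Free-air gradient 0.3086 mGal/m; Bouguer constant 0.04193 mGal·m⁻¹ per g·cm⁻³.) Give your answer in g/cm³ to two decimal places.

2.93

0.1857 = 0.3086 − 0.04193 × ρ
ρ = (0.3086 − 0.1857) / 0.04193 = 2.93 g/cm³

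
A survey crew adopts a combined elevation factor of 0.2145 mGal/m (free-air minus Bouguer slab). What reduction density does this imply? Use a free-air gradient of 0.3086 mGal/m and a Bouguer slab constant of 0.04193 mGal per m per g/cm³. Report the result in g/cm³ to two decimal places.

0.2145 = 0.3086 − 0.04193 × ρ
ρ = (0.3086 − 0.2145) / 0.04193 = 2.24 g/cm³

2.24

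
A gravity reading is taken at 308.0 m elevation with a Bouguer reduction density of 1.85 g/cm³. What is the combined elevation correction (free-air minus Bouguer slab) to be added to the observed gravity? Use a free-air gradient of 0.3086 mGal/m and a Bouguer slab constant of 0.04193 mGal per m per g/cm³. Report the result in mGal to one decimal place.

71.2

Combined gradient = 0.3086 − 0.04193 × 1.85 = 0.2310295 mGal/m
Combined elevation correction = 0.2310295 × 308.0 = 71.2 mGal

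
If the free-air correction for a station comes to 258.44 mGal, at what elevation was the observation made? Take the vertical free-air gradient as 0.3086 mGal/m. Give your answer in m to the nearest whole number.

837

h = 258.44 / 0.3086 = 837.46 m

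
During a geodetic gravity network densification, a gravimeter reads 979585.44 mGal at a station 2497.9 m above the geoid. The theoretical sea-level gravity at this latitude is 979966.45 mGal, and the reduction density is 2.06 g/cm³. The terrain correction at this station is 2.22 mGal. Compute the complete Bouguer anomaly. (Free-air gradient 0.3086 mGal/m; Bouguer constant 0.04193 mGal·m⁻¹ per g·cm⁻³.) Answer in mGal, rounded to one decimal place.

Free-air correction = 0.3086 × 2497.9 = 770.85 mGal
Free-air anomaly = 979585.44 − 979966.45 + (770.85) = 389.84 mGal
Bouguer slab correction = 0.04193 × 2.06 × 2497.9 = 215.76 mGal
Simple Bouguer anomaly = 389.84 − (215.76) = 174.08 mGal
Complete Bouguer anomaly = 174.08 + 2.22 = 176.30 mGal

176.3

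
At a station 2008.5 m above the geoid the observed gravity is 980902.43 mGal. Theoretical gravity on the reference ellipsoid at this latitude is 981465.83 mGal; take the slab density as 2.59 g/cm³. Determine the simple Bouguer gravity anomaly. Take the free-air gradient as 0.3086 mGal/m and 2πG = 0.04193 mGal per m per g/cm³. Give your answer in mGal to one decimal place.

-161.7

Free-air correction = 0.3086 × 2008.5 = 619.82 mGal
Free-air anomaly = 980902.43 − 981465.83 + (619.82) = 56.42 mGal
Bouguer slab correction = 0.04193 × 2.59 × 2008.5 = 218.12 mGal
Simple Bouguer anomaly = 56.42 − (218.12) = -161.70 mGal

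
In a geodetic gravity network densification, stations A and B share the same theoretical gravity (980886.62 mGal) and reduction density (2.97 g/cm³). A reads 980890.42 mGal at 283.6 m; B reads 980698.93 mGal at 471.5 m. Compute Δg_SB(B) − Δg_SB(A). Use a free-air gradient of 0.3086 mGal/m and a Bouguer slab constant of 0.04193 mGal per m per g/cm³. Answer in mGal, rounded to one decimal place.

-156.9

Δg_SB(A) = 980890.42 − 980886.62 + 0.3086×283.6 − 0.04193×2.97×283.6 = 56.00 mGal
Δg_SB(B) = 980698.93 − 980886.62 + 0.3086×471.5 − 0.04193×2.97×471.5 = -100.90 mGal
Difference = -100.90 − (56.00) = -156.90 mGal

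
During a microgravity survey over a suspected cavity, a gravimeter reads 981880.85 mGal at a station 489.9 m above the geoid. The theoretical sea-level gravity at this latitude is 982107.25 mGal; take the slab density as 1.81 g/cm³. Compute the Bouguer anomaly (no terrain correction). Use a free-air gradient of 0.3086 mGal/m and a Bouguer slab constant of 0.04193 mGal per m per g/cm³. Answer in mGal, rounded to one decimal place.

-112.4

Free-air correction = 0.3086 × 489.9 = 151.18 mGal
Free-air anomaly = 981880.85 − 982107.25 + (151.18) = -75.22 mGal
Bouguer slab correction = 0.04193 × 1.81 × 489.9 = 37.18 mGal
Simple Bouguer anomaly = -75.22 − (37.18) = -112.40 mGal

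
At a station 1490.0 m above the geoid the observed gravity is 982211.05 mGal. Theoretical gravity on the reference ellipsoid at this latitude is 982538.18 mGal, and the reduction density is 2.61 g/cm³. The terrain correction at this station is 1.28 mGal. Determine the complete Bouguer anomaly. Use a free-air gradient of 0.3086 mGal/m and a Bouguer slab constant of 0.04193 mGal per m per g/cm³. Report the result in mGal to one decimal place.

Free-air correction = 0.3086 × 1490.0 = 459.81 mGal
Free-air anomaly = 982211.05 − 982538.18 + (459.81) = 132.68 mGal
Bouguer slab correction = 0.04193 × 2.61 × 1490.0 = 163.06 mGal
Simple Bouguer anomaly = 132.68 − (163.06) = -30.38 mGal
Complete Bouguer anomaly = -30.38 + 1.28 = -29.10 mGal

-29.1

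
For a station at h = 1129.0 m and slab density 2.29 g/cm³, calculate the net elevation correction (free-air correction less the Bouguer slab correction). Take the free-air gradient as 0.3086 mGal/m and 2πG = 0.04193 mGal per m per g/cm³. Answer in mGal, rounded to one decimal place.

Combined gradient = 0.3086 − 0.04193 × 2.29 = 0.2125803 mGal/m
Combined elevation correction = 0.2125803 × 1129.0 = 240.0 mGal

240.0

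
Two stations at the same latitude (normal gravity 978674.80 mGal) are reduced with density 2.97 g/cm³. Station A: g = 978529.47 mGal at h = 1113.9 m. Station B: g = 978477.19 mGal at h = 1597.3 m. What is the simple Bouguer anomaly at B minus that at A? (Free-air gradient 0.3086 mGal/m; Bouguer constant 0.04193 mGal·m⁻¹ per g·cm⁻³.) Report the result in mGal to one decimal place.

Δg_SB(A) = 978529.47 − 978674.80 + 0.3086×1113.9 − 0.04193×2.97×1113.9 = 59.70 mGal
Δg_SB(B) = 978477.19 − 978674.80 + 0.3086×1597.3 − 0.04193×2.97×1597.3 = 96.40 mGal
Difference = 96.40 − (59.70) = 36.70 mGal

36.7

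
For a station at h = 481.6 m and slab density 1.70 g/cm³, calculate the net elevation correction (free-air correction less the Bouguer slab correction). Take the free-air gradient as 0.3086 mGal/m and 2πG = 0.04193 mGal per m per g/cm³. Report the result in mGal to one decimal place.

114.3

Combined gradient = 0.3086 − 0.04193 × 1.70 = 0.2373190 mGal/m
Combined elevation correction = 0.2373190 × 481.6 = 114.3 mGal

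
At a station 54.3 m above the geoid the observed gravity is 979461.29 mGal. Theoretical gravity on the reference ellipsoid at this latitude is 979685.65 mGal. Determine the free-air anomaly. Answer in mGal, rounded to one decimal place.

Free-air correction = 0.3086 × 54.3 = 16.76 mGal
Free-air anomaly = 979461.29 − 979685.65 + (16.76) = -207.60 mGal

-207.6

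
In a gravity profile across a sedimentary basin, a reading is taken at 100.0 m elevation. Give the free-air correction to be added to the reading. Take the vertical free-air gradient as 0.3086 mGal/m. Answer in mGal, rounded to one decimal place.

Free-air correction = 0.3086 × 100.0 = 30.9 mGal

30.9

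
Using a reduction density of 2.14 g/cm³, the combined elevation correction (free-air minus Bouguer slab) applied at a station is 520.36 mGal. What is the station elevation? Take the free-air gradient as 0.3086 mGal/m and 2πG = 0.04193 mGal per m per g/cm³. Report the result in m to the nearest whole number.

Combined gradient = 0.3086 − 0.04193 × 2.14 = 0.2188698 mGal/m
h = 520.36 / 0.2188698 = 2377.49 m

2377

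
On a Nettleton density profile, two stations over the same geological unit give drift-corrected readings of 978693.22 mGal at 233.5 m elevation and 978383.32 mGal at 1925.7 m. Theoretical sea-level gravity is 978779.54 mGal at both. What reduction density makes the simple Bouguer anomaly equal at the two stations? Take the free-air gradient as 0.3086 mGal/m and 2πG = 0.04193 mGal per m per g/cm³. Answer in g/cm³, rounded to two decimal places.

2.99

Δg_obs = 978383.32 − 978693.22 = -309.90 mGal over Δh = 1925.7 − 233.5 = 1692.2 m
Equal Bouguer anomalies ⇒ Δg_obs + (0.3086 − 0.04193ρ)·Δh = 0
0.3086 − 0.04193ρ = −Δg_obs/Δh = 0.18313
ρ = (0.3086 − 0.18313) / 0.04193 = 2.99 g/cm³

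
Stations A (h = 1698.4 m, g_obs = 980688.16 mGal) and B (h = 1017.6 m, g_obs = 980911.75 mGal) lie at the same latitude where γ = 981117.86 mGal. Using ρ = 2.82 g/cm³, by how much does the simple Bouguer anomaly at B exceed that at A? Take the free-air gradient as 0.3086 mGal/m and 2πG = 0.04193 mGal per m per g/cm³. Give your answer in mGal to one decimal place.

94.0

Δg_SB(A) = 980688.16 − 981117.86 + 0.3086×1698.4 − 0.04193×2.82×1698.4 = -106.40 mGal
Δg_SB(B) = 980911.75 − 981117.86 + 0.3086×1017.6 − 0.04193×2.82×1017.6 = -12.40 mGal
Difference = -12.40 − (-106.40) = 94.00 mGal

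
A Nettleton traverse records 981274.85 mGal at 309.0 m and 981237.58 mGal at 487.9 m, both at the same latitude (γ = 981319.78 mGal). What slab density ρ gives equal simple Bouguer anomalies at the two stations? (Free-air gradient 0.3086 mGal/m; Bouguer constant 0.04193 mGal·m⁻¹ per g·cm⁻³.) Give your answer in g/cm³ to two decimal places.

2.39

Δg_obs = 981237.58 − 981274.85 = -37.27 mGal over Δh = 487.9 − 309.0 = 178.9 m
Equal Bouguer anomalies ⇒ Δg_obs + (0.3086 − 0.04193ρ)·Δh = 0
0.3086 − 0.04193ρ = −Δg_obs/Δh = 0.20833
ρ = (0.3086 − 0.20833) / 0.04193 = 2.39 g/cm³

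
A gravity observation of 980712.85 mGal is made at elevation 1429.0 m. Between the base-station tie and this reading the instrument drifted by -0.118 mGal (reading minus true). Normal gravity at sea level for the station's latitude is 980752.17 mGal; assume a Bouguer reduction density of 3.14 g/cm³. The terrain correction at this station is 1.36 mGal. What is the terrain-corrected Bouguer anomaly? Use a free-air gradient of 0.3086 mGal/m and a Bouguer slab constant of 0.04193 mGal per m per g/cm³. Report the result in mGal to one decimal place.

215.0

Drift-corrected reading = 980712.85 − (-0.118) = 980712.968 mGal
Free-air correction = 0.3086 × 1429.0 = 440.99 mGal
Free-air anomaly = 980712.968 − 980752.17 + (440.99) = 401.788 mGal
Bouguer slab correction = 0.04193 × 3.14 × 1429.0 = 188.14 mGal
Simple Bouguer anomaly = 401.788 − (188.14) = 213.648 mGal
Complete Bouguer anomaly = 213.648 + 1.36 = 215.008 mGal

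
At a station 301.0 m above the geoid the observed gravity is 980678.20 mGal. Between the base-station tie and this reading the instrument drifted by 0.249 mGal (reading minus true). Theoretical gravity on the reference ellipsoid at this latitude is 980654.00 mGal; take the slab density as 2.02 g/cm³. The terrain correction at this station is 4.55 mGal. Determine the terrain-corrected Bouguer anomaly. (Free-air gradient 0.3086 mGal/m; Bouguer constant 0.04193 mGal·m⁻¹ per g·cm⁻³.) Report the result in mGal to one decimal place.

95.9

Drift-corrected reading = 980678.20 − (0.249) = 980677.951 mGal
Free-air correction = 0.3086 × 301.0 = 92.89 mGal
Free-air anomaly = 980677.951 − 980654.00 + (92.89) = 116.841 mGal
Bouguer slab correction = 0.04193 × 2.02 × 301.0 = 25.49 mGal
Simple Bouguer anomaly = 116.841 − (25.49) = 91.351 mGal
Complete Bouguer anomaly = 91.351 + 4.55 = 95.901 mGal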